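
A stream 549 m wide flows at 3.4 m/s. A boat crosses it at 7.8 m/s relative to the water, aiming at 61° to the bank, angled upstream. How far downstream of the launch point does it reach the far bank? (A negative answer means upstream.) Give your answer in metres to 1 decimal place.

Perpendicular speed = 6.822 m/s; crossing time = 549 / 6.822 = 80.475 s.
Net downstream speed = -0.382 m/s.
Drift = -0.382 × 80.475 = -30.702 m (upstream).

-30.7 m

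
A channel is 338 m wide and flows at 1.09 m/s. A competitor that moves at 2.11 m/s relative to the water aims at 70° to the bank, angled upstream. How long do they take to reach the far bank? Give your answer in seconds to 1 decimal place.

170.5 s

The component of the competitor's velocity perpendicular to the bank is 2.11 × sin 70° = 1.983 m/s.
The flow acts along the bank and has no component across it.
Time = 338 / 1.983 = 170.470 s.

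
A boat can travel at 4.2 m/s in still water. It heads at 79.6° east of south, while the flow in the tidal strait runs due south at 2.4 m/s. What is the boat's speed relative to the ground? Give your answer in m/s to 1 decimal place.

Taking east as x and north as y: velocity relative to the water = (4.131, -0.758) m/s; the water relative to ground = (0.000, -2.400) m/s.
Velocity relative to ground = (4.131, -0.758) + (0.000, -2.400) = (4.131, -3.158) m/s.
Speed = |(4.131, -3.158)| = 5.200 m/s.

5.2 m/s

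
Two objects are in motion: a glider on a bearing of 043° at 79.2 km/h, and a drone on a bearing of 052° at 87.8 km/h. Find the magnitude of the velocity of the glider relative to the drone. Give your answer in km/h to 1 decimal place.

15.7 km/h

Taking east as x and north as y: glider velocity = (54.014, 57.923) km/h; drone velocity = (69.187, 54.055) km/h.
Velocity of glider relative to drone = (54.014, 57.923) − (69.187, 54.055) = (-15.173, 3.868) km/h.
Magnitude = |(-15.173, 3.868)| = 15.658 km/h.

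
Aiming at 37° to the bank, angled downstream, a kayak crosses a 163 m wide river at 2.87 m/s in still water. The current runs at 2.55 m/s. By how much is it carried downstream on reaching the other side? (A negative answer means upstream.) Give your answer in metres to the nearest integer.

Perpendicular speed = 1.727 m/s; crossing time = 163 / 1.727 = 94.372 s.
Net downstream speed = 4.842 m/s.
Drift = 4.842 × 94.372 = 456.957 m (downstream).

457 m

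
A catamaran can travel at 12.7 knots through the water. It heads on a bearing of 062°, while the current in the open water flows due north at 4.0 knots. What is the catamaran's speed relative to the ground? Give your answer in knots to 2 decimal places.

15.00 knots

Taking east as x and north as y: velocity relative to the water = (11.213, 5.962) knots; the water relative to ground = (0.000, 4.000) knots.
Velocity relative to ground = (11.213, 5.962) + (0.000, 4.000) = (11.213, 9.962) knots.
Speed = |(11.213, 9.962)| = 15.000 knots.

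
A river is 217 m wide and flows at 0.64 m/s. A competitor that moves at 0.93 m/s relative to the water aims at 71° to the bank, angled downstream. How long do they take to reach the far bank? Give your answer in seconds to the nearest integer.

The component of the competitor's velocity perpendicular to the bank is 0.93 × sin 71° = 0.879 m/s.
The current is parallel to the bank, so it does not affect the crossing time.
Time = 217 / 0.879 = 246.778 s.

247 s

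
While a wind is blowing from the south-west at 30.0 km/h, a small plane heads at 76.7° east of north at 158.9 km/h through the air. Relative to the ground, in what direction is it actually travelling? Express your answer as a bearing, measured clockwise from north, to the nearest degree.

072°

Taking east as x and north as y: velocity relative to the air = (154.638, 36.555) km/h; the air relative to ground = (21.213, 21.213) km/h.
Velocity relative to ground = (154.638, 36.555) + (21.213, 21.213) = (175.851, 57.768) km/h.
Bearing = atan2(175.85, 57.77) = 71.81° clockwise from north.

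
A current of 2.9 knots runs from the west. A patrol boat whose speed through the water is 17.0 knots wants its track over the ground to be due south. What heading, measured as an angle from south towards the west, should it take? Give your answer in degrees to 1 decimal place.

9.8°

The current pushes perpendicular to the desired track; the heading must have a component into the current equal to 2.9 knots: 17.0 sin θ = 2.9.
sin θ = 0.1706, so θ = 9.822°.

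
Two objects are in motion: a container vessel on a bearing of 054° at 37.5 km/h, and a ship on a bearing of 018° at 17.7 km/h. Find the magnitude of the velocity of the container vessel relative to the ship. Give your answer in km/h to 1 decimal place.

Taking east as x and north as y: container vessel velocity = (30.338, 22.042) km/h; ship velocity = (5.470, 16.834) km/h.
Velocity of container vessel relative to ship = (30.338, 22.042) − (5.470, 16.834) = (24.869, 5.208) km/h.
Magnitude = |(24.869, 5.208)| = 25.408 km/h.

25.4 km/h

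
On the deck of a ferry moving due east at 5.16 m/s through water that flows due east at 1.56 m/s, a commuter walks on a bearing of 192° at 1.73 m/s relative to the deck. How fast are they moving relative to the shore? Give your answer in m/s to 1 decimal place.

6.6 m/s

In east/north components (m/s): commuter relative to ferry = (-0.360, -1.692); ferry relative to water = (5.160, 0.000); water relative to ground = (1.560, 0.000).
Sum = (6.360, -1.692) m/s.
Speed = |(6.360, -1.692)| = 6.582 m/s.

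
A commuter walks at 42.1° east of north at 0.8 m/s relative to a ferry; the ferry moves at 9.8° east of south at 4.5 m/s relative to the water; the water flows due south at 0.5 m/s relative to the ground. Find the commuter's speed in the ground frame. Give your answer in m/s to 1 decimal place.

4.5 m/s

In east/north components (m/s): commuter relative to ferry = (0.536, 0.594); ferry relative to water = (0.766, -4.434); water relative to ground = (0.000, -0.500).
Sum = (1.302, -4.341) m/s.
Speed = |(1.302, -4.341)| = 4.532 m/s.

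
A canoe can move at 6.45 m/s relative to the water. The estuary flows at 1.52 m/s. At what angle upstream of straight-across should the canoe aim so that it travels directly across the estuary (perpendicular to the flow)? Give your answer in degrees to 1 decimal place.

To cancel the current, the upstream component of the canoe's velocity must equal the flow: 6.45 sin θ = 1.52.
sin θ = 1.52 / 6.45 = 0.2357.
θ = arcsin(0.2357) = 13.630°.

13.6°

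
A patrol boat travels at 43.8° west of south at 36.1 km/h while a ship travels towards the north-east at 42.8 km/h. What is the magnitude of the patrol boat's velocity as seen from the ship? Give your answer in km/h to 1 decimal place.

78.9 km/h

Taking east as x and north as y: patrol boat velocity = (-24.986, -26.056) km/h; ship velocity = (30.264, 30.264) km/h.
Velocity of patrol boat relative to ship = (-24.986, -26.056) − (30.264, 30.264) = (-55.251, -56.320) km/h.
Magnitude = |(-55.251, -56.320)| = 78.896 km/h.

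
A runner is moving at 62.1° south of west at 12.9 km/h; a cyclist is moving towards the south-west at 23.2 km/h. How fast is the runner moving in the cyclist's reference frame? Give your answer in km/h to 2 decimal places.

11.51 km/h

Taking east as x and north as y: runner velocity = (-6.036, -11.401) km/h; cyclist velocity = (-16.405, -16.405) km/h.
Velocity of runner relative to cyclist = (-6.036, -11.401) − (-16.405, -16.405) = (10.369, 5.004) km/h.
Magnitude = |(10.369, 5.004)| = 11.513 km/h.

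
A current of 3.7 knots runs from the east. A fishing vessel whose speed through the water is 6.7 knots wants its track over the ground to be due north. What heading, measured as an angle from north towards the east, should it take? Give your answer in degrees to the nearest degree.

The current pushes perpendicular to the desired track; the heading must have a component into the current equal to 3.7 knots: 6.7 sin θ = 3.7.
sin θ = 0.5522, so θ = 33.521°.

34°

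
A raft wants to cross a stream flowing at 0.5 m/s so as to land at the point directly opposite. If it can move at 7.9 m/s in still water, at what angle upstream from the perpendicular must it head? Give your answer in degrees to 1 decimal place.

To cancel the current, the upstream component of the raft's velocity must equal the flow: 7.9 sin θ = 0.5.
sin θ = 0.5 / 7.9 = 0.0633.
θ = arcsin(0.0633) = 3.629°.

3.6°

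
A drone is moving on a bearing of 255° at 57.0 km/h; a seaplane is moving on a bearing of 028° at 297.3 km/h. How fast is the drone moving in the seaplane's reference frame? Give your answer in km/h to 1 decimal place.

Taking east as x and north as y: drone velocity = (-55.058, -14.753) km/h; seaplane velocity = (139.574, 262.500) km/h.
Velocity of drone relative to seaplane = (-55.058, -14.753) − (139.574, 262.500) = (-194.632, -277.253) km/h.
Magnitude = |(-194.632, -277.253)| = 338.749 km/h.

338.7 km/h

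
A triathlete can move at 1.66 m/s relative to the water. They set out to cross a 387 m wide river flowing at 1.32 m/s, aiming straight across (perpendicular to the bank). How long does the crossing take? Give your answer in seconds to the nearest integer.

The component of the triathlete's velocity perpendicular to the bank is 1.66 m/s.
The current is parallel to the bank, so it does not affect the crossing time.
Time = 387 / 1.660 = 233.133 s.

233 s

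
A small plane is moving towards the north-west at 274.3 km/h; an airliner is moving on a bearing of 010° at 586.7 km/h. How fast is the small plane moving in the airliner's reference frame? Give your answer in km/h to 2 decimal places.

Taking east as x and north as y: small plane velocity = (-193.959, 193.959) km/h; airliner velocity = (101.879, 577.787) km/h.
Velocity of small plane relative to airliner = (-193.959, 193.959) − (101.879, 577.787) = (-295.839, -383.827) km/h.
Magnitude = |(-295.839, -383.827)| = 484.607 km/h.

484.61 km/h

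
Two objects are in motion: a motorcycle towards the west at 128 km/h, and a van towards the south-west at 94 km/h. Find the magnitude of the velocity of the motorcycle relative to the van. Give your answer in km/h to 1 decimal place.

90.6 km/h

Taking east as x and north as y: motorcycle velocity = (-128.000, 0.000) km/h; van velocity = (-66.468, -66.468) km/h.
Velocity of motorcycle relative to van = (-128.000, 0.000) − (-66.468, -66.468) = (-61.532, 66.468) km/h.
Magnitude = |(-61.532, 66.468)| = 90.577 km/h.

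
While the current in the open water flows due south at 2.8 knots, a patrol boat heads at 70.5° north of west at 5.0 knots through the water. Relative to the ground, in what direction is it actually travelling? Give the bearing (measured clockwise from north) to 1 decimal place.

Taking east as x and north as y: velocity relative to the water = (-1.669, 4.713) knots; the water relative to ground = (0.000, -2.800) knots.
Velocity relative to ground = (-1.669, 4.713) + (0.000, -2.800) = (-1.669, 1.913) knots.
Bearing = atan2(-1.67, 1.91) = 318.90° clockwise from north.

318.9°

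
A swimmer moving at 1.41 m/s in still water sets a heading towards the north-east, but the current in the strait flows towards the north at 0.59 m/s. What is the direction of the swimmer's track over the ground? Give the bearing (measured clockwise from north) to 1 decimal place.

032.1°

Taking east as x and north as y: velocity relative to the water = (0.997, 0.997) m/s; the water relative to ground = (0.000, 0.590) m/s.
Velocity relative to ground = (0.997, 0.997) + (0.000, 0.590) = (0.997, 1.587) m/s.
Bearing = atan2(1.00, 1.59) = 32.14° clockwise from north.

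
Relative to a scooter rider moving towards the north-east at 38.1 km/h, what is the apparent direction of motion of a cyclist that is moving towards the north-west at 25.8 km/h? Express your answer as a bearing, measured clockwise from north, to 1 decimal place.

Taking east as x and north as y: cyclist velocity = (-18.243, 18.243) km/h; scooter rider velocity = (26.941, 26.941) km/h.
Velocity of cyclist relative to scooter rider = (-18.243, 18.243) − (26.941, 26.941) = (-45.184, -8.697) km/h.
Bearing = atan2(-45.18, -8.70) = 259.10° clockwise from north.

259.1°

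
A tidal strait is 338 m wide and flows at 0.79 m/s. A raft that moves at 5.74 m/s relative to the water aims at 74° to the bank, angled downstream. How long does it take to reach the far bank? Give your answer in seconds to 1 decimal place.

61.3 s

The component of the raft's velocity perpendicular to the bank is 5.74 × sin 74° = 5.518 m/s.
The current is parallel to the bank, so it does not affect the crossing time.
Time = 338 / 5.518 = 61.258 s.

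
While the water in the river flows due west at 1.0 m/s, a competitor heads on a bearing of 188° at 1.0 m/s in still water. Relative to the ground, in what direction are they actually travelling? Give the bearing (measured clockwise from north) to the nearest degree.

Taking east as x and north as y: velocity relative to the water = (-0.139, -0.990) m/s; the water relative to ground = (-1.000, 0.000) m/s.
Velocity relative to ground = (-0.139, -0.990) + (-1.000, 0.000) = (-1.139, -0.990) m/s.
Bearing = atan2(-1.14, -0.99) = 229.00° clockwise from north.

229°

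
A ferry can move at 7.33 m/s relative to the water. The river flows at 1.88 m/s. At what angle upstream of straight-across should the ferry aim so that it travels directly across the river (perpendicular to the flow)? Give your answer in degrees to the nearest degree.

15°

To cancel the current, the upstream component of the ferry's velocity must equal the flow: 7.33 sin θ = 1.88.
sin θ = 1.88 / 7.33 = 0.2565.
θ = arcsin(0.2565) = 14.861°.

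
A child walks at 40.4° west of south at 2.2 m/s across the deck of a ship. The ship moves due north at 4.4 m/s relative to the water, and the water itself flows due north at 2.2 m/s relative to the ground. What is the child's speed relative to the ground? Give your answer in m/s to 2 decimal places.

In east/north components (m/s): child relative to ship = (-1.426, -1.675); ship relative to water = (0.000, 4.400); water relative to ground = (0.000, 2.200).
Sum = (-1.426, 4.925) m/s.
Speed = |(-1.426, 4.925)| = 5.127 m/s.

5.13 m/s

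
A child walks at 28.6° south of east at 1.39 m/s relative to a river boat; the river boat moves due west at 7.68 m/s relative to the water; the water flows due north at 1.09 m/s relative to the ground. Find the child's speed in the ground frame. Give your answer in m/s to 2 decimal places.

6.47 m/s

In east/north components (m/s): child relative to river boat = (1.220, -0.665); river boat relative to water = (-7.680, 0.000); water relative to ground = (0.000, 1.090).
Sum = (-6.460, 0.425) m/s.
Speed = |(-6.460, 0.425)| = 6.474 m/s.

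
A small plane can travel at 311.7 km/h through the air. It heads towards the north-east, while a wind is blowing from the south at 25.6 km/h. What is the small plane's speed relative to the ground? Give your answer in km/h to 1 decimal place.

Taking east as x and north as y: velocity relative to the air = (220.405, 220.405) km/h; the air relative to ground = (0.000, 25.600) km/h.
Velocity relative to ground = (220.405, 220.405) + (0.000, 25.600) = (220.405, 246.005) km/h.
Speed = |(220.405, 246.005)| = 330.298 km/h.

330.3 km/h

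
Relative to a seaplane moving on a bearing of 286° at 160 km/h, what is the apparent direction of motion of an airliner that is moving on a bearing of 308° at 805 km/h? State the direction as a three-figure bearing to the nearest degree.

Taking east as x and north as y: airliner velocity = (-634.349, 495.607) km/h; seaplane velocity = (-153.802, 44.102) km/h.
Velocity of airliner relative to seaplane = (-634.349, 495.607) − (-153.802, 44.102) = (-480.547, 451.506) km/h.
Bearing = atan2(-480.55, 451.51) = 313.22° clockwise from north.

313°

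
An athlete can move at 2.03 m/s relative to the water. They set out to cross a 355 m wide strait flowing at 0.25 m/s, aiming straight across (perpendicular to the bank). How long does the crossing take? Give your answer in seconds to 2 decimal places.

The component of the athlete's velocity perpendicular to the bank is 2.03 m/s.
The current is parallel to the bank, so it does not affect the crossing time.
Time = 355 / 2.030 = 174.877 s.

174.88 s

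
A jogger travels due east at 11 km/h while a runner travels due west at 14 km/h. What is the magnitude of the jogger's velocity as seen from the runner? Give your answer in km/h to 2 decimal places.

Taking east as x and north as y: jogger velocity = (11.000, 0.000) km/h; runner velocity = (-14.000, 0.000) km/h.
Velocity of jogger relative to runner = (11.000, 0.000) − (-14.000, 0.000) = (25.000, 0.000) km/h.
Magnitude = |(25.000, 0.000)| = 25.000 km/h.

25.00 km/h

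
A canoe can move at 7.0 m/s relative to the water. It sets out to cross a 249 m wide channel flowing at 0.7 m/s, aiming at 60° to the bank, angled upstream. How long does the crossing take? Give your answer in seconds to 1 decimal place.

41.1 s

The component of the canoe's velocity perpendicular to the bank is 7.0 × sin 60° = 6.062 m/s.
Only the cross-stream component determines the crossing time; the current contributes nothing perpendicular to the bank.
Time = 249 / 6.062 = 41.074 s.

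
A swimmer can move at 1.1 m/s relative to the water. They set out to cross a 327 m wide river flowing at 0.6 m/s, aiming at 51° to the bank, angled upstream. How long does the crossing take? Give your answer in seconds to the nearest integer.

The component of the swimmer's velocity perpendicular to the bank is 1.1 × sin 51° = 0.855 m/s.
Only the cross-stream component determines the crossing time; the current contributes nothing perpendicular to the bank.
Time = 327 / 0.855 = 382.519 s.

383 s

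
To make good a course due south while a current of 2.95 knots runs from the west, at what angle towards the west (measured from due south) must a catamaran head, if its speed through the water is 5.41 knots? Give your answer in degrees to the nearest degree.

33°

The current pushes perpendicular to the desired track; the heading must have a component into the current equal to 2.95 knots: 5.41 sin θ = 2.95.
sin θ = 0.5453, so θ = 33.044°.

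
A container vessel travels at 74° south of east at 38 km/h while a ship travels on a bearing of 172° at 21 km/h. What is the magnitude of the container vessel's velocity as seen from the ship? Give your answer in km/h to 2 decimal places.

17.45 km/h

Taking east as x and north as y: container vessel velocity = (10.474, -36.528) km/h; ship velocity = (2.923, -20.796) km/h.
Velocity of container vessel relative to ship = (10.474, -36.528) − (2.923, -20.796) = (7.552, -15.732) km/h.
Magnitude = |(7.552, -15.732)| = 17.451 km/h.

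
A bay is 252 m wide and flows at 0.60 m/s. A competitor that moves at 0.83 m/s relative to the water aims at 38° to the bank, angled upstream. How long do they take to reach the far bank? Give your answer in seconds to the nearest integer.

493 s

The component of the competitor's velocity perpendicular to the bank is 0.83 × sin 38° = 0.511 m/s.
The current is parallel to the bank, so it does not affect the crossing time.
Time = 252 / 0.511 = 493.152 s.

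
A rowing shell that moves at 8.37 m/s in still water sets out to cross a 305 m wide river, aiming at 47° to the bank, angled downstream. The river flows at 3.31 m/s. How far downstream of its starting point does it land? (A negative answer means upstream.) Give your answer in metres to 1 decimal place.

Perpendicular speed = 6.121 m/s; crossing time = 305 / 6.121 = 49.825 s.
Net downstream speed = 9.018 m/s.
Drift = 9.018 × 49.825 = 449.338 m (downstream).

449.3 m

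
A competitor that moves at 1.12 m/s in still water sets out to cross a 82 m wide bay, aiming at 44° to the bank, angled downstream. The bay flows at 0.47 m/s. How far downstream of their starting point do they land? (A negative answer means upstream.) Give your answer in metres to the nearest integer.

134 m

Perpendicular speed = 0.778 m/s; crossing time = 82 / 0.778 = 105.396 s.
Net downstream speed = 1.276 m/s.
Drift = 1.276 × 105.396 = 134.450 m (downstream).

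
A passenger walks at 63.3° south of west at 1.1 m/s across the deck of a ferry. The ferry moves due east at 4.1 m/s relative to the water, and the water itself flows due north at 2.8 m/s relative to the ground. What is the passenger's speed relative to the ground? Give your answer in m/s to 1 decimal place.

In east/north components (m/s): passenger relative to ferry = (-0.494, -0.983); ferry relative to water = (4.100, 0.000); water relative to ground = (0.000, 2.800).
Sum = (3.606, 1.817) m/s.
Speed = |(3.606, 1.817)| = 4.038 m/s.

4.0 m/s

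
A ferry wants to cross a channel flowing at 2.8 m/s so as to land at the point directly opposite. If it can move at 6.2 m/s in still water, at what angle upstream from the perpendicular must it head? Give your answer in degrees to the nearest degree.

To cancel the current, the upstream component of the ferry's velocity must equal the flow: 6.2 sin θ = 2.8.
sin θ = 2.8 / 6.2 = 0.4516.
θ = arcsin(0.4516) = 26.847°.

27°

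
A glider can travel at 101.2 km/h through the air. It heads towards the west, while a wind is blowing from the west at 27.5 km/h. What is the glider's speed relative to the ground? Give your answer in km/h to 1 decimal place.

73.7 km/h

Taking east as x and north as y: velocity relative to the air = (-101.200, 0.000) km/h; the air relative to ground = (27.500, 0.000) km/h.
Velocity relative to ground = (-101.200, 0.000) + (27.500, 0.000) = (-73.700, 0.000) km/h.
Speed = |(-73.700, 0.000)| = 73.700 km/h.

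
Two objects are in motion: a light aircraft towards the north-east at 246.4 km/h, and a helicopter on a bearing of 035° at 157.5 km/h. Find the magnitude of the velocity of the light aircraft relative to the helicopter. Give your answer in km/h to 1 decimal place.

Taking east as x and north as y: light aircraft velocity = (174.231, 174.231) km/h; helicopter velocity = (90.338, 129.016) km/h.
Velocity of light aircraft relative to helicopter = (174.231, 174.231) − (90.338, 129.016) = (83.893, 45.215) km/h.
Magnitude = |(83.893, 45.215)| = 95.301 km/h.

95.3 km/h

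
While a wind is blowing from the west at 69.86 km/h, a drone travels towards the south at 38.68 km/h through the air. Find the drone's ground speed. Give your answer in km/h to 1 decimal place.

79.9 km/h

Taking east as x and north as y: velocity relative to the air = (0.000, -38.680) km/h; the air relative to ground = (69.860, 0.000) km/h.
Velocity relative to ground = (0.000, -38.680) + (69.860, 0.000) = (69.860, -38.680) km/h.
Speed = |(69.860, -38.680)| = 79.853 km/h.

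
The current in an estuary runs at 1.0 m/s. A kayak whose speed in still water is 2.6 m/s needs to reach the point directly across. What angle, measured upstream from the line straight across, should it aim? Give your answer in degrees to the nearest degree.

To cancel the current, the upstream component of the kayak's velocity must equal the flow: 2.6 sin θ = 1.0.
sin θ = 1.0 / 2.6 = 0.3846.
θ = arcsin(0.3846) = 22.620°.

23°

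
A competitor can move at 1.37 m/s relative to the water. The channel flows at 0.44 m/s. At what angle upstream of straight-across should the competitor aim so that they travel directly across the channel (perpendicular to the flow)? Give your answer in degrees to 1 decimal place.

18.7°

To cancel the current, the upstream component of the competitor's velocity must equal the flow: 1.37 sin θ = 0.44.
sin θ = 0.44 / 1.37 = 0.3212.
θ = arcsin(0.3212) = 18.734°.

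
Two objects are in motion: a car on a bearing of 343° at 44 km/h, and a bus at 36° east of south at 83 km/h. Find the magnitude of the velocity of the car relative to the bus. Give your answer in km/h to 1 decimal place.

Taking east as x and north as y: car velocity = (-12.864, 42.077) km/h; bus velocity = (48.786, -67.148) km/h.
Velocity of car relative to bus = (-12.864, 42.077) − (48.786, -67.148) = (-61.651, 109.226) km/h.
Magnitude = |(-61.651, 109.226)| = 125.424 km/h.

125.4 km/h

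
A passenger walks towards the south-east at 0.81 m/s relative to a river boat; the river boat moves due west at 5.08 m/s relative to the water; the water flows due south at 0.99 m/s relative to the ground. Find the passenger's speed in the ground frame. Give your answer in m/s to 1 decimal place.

4.8 m/s

In east/north components (m/s): passenger relative to river boat = (0.573, -0.573); river boat relative to water = (-5.080, 0.000); water relative to ground = (0.000, -0.990).
Sum = (-4.507, -1.563) m/s.
Speed = |(-4.507, -1.563)| = 4.770 m/s.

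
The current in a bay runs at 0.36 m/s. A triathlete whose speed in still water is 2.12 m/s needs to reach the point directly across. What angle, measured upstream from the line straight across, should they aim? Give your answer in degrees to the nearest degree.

To cancel the current, the upstream component of the triathlete's velocity must equal the flow: 2.12 sin θ = 0.36.
sin θ = 0.36 / 2.12 = 0.1698.
θ = arcsin(0.1698) = 9.777°.

10°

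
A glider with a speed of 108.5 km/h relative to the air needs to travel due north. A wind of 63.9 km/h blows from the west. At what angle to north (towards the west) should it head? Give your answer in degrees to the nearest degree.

The wind pushes perpendicular to the desired track; the heading must have a component into the wind equal to 63.9 km/h: 108.5 sin θ = 63.9.
sin θ = 0.5889, so θ = 36.082°.

36°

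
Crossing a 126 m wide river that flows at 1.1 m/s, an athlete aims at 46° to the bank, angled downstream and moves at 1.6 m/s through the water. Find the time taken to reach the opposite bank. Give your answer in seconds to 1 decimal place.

109.5 s

The component of the athlete's velocity perpendicular to the bank is 1.6 × sin 46° = 1.151 m/s.
The current is parallel to the bank, so it does not affect the crossing time.
Time = 126 / 1.151 = 109.475 s.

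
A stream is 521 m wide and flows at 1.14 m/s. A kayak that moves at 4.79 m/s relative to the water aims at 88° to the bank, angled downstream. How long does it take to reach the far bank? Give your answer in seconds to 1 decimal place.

The component of the kayak's velocity perpendicular to the bank is 4.79 × sin 88° = 4.787 m/s.
The flow acts along the bank and has no component across it.
Time = 521 / 4.787 = 108.835 s.

108.8 s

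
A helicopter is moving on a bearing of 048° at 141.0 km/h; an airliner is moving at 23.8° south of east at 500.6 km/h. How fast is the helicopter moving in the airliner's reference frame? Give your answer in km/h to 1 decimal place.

Taking east as x and north as y: helicopter velocity = (104.783, 94.347) km/h; airliner velocity = (458.029, -202.015) km/h.
Velocity of helicopter relative to airliner = (104.783, 94.347) − (458.029, -202.015) = (-353.245, 296.362) km/h.
Magnitude = |(-353.245, 296.362)| = 461.100 km/h.

461.1 km/h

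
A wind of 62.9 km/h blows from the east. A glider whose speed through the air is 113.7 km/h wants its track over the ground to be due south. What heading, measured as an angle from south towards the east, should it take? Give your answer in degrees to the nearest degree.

34°

The wind pushes perpendicular to the desired track; the heading must have a component into the wind equal to 62.9 km/h: 113.7 sin θ = 62.9.
sin θ = 0.5532, so θ = 33.588°.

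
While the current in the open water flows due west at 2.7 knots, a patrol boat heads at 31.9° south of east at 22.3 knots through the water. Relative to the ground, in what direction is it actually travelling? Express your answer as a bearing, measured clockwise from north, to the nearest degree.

Taking east as x and north as y: velocity relative to the water = (18.932, -11.784) knots; the water relative to ground = (-2.700, 0.000) knots.
Velocity relative to ground = (18.932, -11.784) + (-2.700, 0.000) = (16.232, -11.784) knots.
Bearing = atan2(16.23, -11.78) = 125.98° clockwise from north.

126°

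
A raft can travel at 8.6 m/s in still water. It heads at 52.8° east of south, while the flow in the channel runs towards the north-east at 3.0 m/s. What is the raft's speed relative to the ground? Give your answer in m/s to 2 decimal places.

9.48 m/s

Taking east as x and north as y: velocity relative to the water = (6.850, -5.200) m/s; the water relative to ground = (2.121, 2.121) m/s.
Velocity relative to ground = (6.850, -5.200) + (2.121, 2.121) = (8.971, -3.078) m/s.
Speed = |(8.971, -3.078)| = 9.485 m/s.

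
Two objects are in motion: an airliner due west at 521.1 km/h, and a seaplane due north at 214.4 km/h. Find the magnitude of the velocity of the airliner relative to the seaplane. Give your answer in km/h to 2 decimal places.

Taking east as x and north as y: airliner velocity = (-521.100, 0.000) km/h; seaplane velocity = (0.000, 214.400) km/h.
Velocity of airliner relative to seaplane = (-521.100, 0.000) − (0.000, 214.400) = (-521.100, -214.400) km/h.
Magnitude = |(-521.100, -214.400)| = 563.483 km/h.

563.48 km/h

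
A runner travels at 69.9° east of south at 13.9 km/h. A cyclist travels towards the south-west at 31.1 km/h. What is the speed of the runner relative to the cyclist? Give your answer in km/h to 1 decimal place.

39.0 km/h

Taking east as x and north as y: runner velocity = (13.053, -4.777) km/h; cyclist velocity = (-21.991, -21.991) km/h.
Velocity of runner relative to cyclist = (13.053, -4.777) − (-21.991, -21.991) = (35.044, 17.214) km/h.
Magnitude = |(35.044, 17.214)| = 39.044 km/h.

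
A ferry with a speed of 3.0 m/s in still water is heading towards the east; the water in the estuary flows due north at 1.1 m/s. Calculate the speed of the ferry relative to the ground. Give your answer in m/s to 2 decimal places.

3.20 m/s

Taking east as x and north as y: velocity relative to the water = (3.000, 0.000) m/s; the water relative to ground = (0.000, 1.100) m/s.
Velocity relative to ground = (3.000, 0.000) + (0.000, 1.100) = (3.000, 1.100) m/s.
Speed = |(3.000, 1.100)| = 3.195 m/s.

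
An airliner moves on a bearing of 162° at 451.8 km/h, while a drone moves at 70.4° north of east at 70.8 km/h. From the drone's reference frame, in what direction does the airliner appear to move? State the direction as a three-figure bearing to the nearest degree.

Taking east as x and north as y: airliner velocity = (139.614, -429.687) km/h; drone velocity = (23.750, 66.698) km/h.
Velocity of airliner relative to drone = (139.614, -429.687) − (23.750, 66.698) = (115.864, -496.385) km/h.
Bearing = atan2(115.86, -496.39) = 166.86° clockwise from north.

167°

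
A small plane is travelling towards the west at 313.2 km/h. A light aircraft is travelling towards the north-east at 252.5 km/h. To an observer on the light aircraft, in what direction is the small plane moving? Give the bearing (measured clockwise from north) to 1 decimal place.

Taking east as x and north as y: small plane velocity = (-313.200, 0.000) km/h; light aircraft velocity = (178.544, 178.544) km/h.
Velocity of small plane relative to light aircraft = (-313.200, 0.000) − (178.544, 178.544) = (-491.744, -178.544) km/h.
Bearing = atan2(-491.74, -178.54) = 250.04° clockwise from north.

250.0°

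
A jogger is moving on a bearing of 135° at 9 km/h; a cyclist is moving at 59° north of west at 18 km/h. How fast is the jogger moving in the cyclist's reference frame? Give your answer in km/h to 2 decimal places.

26.82 km/h

Taking east as x and north as y: jogger velocity = (6.364, -6.364) km/h; cyclist velocity = (-9.271, 15.429) km/h.
Velocity of jogger relative to cyclist = (6.364, -6.364) − (-9.271, 15.429) = (15.635, -21.793) km/h.
Magnitude = |(15.635, -21.793)| = 26.821 km/h.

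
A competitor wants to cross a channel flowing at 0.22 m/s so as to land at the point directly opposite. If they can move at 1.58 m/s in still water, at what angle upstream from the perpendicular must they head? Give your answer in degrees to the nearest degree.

To cancel the current, the upstream component of the competitor's velocity must equal the flow: 1.58 sin θ = 0.22.
sin θ = 0.22 / 1.58 = 0.1392.
θ = arcsin(0.1392) = 8.004°.

8°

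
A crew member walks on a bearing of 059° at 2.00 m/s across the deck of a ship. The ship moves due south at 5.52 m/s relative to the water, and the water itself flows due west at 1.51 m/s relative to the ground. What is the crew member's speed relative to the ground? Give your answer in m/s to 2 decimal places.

In east/north components (m/s): crew member relative to ship = (1.714, 1.030); ship relative to water = (0.000, -5.520); water relative to ground = (-1.510, 0.000).
Sum = (0.204, -4.490) m/s.
Speed = |(0.204, -4.490)| = 4.495 m/s.

4.49 m/s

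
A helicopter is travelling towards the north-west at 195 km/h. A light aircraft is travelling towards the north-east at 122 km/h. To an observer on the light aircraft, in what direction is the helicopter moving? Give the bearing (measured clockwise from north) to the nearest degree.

283°

Taking east as x and north as y: helicopter velocity = (-137.886, 137.886) km/h; light aircraft velocity = (86.267, 86.267) km/h.
Velocity of helicopter relative to light aircraft = (-137.886, 137.886) − (86.267, 86.267) = (-224.153, 51.619) km/h.
Bearing = atan2(-224.15, 51.62) = 282.97° clockwise from north.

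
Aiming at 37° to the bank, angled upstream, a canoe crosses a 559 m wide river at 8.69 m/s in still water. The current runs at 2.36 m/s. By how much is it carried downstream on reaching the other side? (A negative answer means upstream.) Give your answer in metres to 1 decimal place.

-489.6 m

Perpendicular speed = 5.230 m/s; crossing time = 559 / 5.230 = 106.888 s.
Net downstream speed = -4.580 m/s.
Drift = -4.580 × 106.888 = -489.562 m (upstream).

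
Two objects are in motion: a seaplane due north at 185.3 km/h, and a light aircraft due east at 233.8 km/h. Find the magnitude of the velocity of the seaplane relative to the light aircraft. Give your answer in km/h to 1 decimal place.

Taking east as x and north as y: seaplane velocity = (0.000, 185.300) km/h; light aircraft velocity = (233.800, 0.000) km/h.
Velocity of seaplane relative to light aircraft = (0.000, 185.300) − (233.800, 0.000) = (-233.800, 185.300) km/h.
Magnitude = |(-233.800, 185.300)| = 298.326 km/h.

298.3 km/h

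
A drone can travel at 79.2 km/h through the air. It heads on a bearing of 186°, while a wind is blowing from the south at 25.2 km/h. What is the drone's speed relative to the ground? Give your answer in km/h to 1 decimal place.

Taking east as x and north as y: velocity relative to the air = (-8.279, -78.766) km/h; the air relative to ground = (0.000, 25.200) km/h.
Velocity relative to ground = (-8.279, -78.766) + (0.000, 25.200) = (-8.279, -53.566) km/h.
Speed = |(-8.279, -53.566)| = 54.202 km/h.

54.2 km/h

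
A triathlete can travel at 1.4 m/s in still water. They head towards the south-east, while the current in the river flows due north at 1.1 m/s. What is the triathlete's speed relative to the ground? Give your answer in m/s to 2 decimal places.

1.00 m/s

Taking east as x and north as y: velocity relative to the water = (0.990, -0.990) m/s; the water relative to ground = (0.000, 1.100) m/s.
Velocity relative to ground = (0.990, -0.990) + (0.000, 1.100) = (0.990, 0.110) m/s.
Speed = |(0.990, 0.110)| = 0.996 m/s.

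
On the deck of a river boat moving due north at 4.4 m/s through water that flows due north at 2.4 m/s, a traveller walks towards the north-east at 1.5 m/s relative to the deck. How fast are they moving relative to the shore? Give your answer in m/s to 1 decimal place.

7.9 m/s

In east/north components (m/s): traveller relative to river boat = (1.061, 1.061); river boat relative to water = (0.000, 4.400); water relative to ground = (0.000, 2.400).
Sum = (1.061, 7.861) m/s.
Speed = |(1.061, 7.861)| = 7.932 m/s.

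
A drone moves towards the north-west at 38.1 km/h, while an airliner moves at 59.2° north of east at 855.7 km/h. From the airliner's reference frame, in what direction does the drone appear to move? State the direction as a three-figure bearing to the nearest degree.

Taking east as x and north as y: drone velocity = (-26.941, 26.941) km/h; airliner velocity = (438.155, 735.012) km/h.
Velocity of drone relative to airliner = (-26.941, 26.941) − (438.155, 735.012) = (-465.096, -708.071) km/h.
Bearing = atan2(-465.10, -708.07) = 213.30° clockwise from north.

213°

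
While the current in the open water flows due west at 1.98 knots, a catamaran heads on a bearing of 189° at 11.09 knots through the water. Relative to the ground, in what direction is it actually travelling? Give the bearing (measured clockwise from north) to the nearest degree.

199°

Taking east as x and north as y: velocity relative to the water = (-1.735, -10.953) knots; the water relative to ground = (-1.980, 0.000) knots.
Velocity relative to ground = (-1.735, -10.953) + (-1.980, 0.000) = (-3.715, -10.953) knots.
Bearing = atan2(-3.71, -10.95) = 198.73° clockwise from north.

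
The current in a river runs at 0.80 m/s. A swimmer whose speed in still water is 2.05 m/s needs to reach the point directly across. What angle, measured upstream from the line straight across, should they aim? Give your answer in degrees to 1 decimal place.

23.0°

To cancel the current, the upstream component of the swimmer's velocity must equal the flow: 2.05 sin θ = 0.80.
sin θ = 0.80 / 2.05 = 0.3902.
θ = arcsin(0.3902) = 22.970°.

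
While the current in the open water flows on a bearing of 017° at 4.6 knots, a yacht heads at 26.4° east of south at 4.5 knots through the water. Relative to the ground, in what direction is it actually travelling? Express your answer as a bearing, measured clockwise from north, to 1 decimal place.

083.7°

Taking east as x and north as y: velocity relative to the water = (2.001, -4.031) knots; the water relative to ground = (1.345, 4.399) knots.
Velocity relative to ground = (2.001, -4.031) + (1.345, 4.399) = (3.346, 0.368) knots.
Bearing = atan2(3.35, 0.37) = 83.72° clockwise from north.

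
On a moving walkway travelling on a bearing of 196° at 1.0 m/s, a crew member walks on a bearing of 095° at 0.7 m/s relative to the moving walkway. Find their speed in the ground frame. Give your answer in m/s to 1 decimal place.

Taking east as x and north as y: moving walkway velocity = (-0.276, -0.961) m/s; crew member velocity relative to moving walkway = (0.697, -0.061) m/s.
Velocity relative to ground = (-0.276, -0.961) + (0.697, -0.061) = (0.422, -1.022) m/s.
Speed = |(0.422, -1.022)| = 1.106 m/s.

1.1 m/s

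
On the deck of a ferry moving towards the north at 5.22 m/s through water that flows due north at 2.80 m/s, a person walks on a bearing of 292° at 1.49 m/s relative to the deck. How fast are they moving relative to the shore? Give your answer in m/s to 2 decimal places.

8.69 m/s

In east/north components (m/s): person relative to ferry = (-1.382, 0.558); ferry relative to water = (0.000, 5.220); water relative to ground = (0.000, 2.800).
Sum = (-1.382, 8.578) m/s.
Speed = |(-1.382, 8.578)| = 8.689 m/s.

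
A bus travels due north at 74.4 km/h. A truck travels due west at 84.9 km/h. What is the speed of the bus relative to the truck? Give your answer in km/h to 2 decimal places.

112.89 km/h

Taking east as x and north as y: bus velocity = (0.000, 74.400) km/h; truck velocity = (-84.900, 0.000) km/h.
Velocity of bus relative to truck = (0.000, 74.400) − (-84.900, 0.000) = (84.900, 74.400) km/h.
Magnitude = |(84.900, 74.400)| = 112.887 km/h.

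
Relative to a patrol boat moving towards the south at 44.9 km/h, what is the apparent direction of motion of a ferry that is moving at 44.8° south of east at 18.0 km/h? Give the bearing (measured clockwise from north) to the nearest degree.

Taking east as x and north as y: ferry velocity = (12.772, -12.683) km/h; patrol boat velocity = (0.000, -44.900) km/h.
Velocity of ferry relative to patrol boat = (12.772, -12.683) − (0.000, -44.900) = (12.772, 32.217) km/h.
Bearing = atan2(12.77, 32.22) = 21.63° clockwise from north.

022°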